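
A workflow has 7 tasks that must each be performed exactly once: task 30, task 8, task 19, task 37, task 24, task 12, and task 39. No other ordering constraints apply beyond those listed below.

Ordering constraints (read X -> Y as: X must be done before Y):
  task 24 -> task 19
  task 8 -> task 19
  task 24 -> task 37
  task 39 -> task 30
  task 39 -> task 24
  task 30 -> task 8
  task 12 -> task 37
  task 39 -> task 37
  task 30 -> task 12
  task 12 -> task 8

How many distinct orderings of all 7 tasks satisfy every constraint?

Task 39 is the only task with nothing required before it, so every ordering starts there.
Systematically extending each partial ordering one task at a time and counting, there are 11 complete orderings.

11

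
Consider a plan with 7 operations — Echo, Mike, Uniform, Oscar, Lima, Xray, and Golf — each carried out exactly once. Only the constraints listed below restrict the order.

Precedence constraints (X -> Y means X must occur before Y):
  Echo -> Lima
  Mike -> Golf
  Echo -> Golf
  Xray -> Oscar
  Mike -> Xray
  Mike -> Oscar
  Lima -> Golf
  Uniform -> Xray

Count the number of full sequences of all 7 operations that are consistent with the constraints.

65

The operations with no prerequisites are Echo, Mike, Uniform; any of them can be placed first.
Enumerating by repeatedly choosing an available operation (one whose prerequisites are all placed) gives 65 distinct complete orderings.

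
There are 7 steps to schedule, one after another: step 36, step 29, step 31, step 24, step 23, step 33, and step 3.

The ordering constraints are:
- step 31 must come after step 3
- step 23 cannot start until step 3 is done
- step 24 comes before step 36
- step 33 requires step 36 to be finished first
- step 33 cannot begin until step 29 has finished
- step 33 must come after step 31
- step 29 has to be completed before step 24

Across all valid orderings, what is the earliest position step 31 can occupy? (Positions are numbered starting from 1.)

The only step forced before step 31 (directly or transitively) is step 3.
So at minimum 1 step comes before step 31, putting step 31 no earlier than position 2. That position is achievable by scheduling exactly that predecessor first.

2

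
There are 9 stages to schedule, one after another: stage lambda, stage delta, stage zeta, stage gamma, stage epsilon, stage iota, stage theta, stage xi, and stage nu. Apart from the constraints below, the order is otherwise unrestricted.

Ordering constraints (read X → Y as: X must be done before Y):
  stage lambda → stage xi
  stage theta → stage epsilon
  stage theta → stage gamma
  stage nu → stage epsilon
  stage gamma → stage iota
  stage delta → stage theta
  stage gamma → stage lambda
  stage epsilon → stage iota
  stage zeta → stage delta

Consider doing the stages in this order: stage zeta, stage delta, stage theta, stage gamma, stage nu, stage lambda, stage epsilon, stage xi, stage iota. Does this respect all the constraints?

Every stated constraint is respected: stage gamma sits at position 4, ahead of stage iota at position 9, and each of the other listed pairs likewise has the predecessor earlier in the sequence.

Yes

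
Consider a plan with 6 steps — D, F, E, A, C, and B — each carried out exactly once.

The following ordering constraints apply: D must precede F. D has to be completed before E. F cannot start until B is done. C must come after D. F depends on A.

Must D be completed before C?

Yes

Chaining the stated constraints: D → C.
That forces D before C in every valid schedule.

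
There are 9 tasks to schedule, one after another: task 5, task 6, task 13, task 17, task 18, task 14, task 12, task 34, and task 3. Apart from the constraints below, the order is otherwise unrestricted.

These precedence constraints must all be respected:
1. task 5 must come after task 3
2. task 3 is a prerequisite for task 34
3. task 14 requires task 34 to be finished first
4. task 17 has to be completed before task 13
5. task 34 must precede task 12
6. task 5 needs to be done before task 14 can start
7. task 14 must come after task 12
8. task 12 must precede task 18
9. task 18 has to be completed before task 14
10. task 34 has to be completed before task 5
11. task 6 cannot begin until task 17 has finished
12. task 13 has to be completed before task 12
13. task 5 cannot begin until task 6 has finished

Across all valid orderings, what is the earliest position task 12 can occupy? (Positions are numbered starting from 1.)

5

Working backwards through the constraints from task 12, its full set of required predecessors is task 13, task 17, task 34, task 3 — 4 of them.
So at minimum 4 tasks come before task 12, putting task 12 no earlier than position 5. That position is achievable by scheduling exactly those predecessors first.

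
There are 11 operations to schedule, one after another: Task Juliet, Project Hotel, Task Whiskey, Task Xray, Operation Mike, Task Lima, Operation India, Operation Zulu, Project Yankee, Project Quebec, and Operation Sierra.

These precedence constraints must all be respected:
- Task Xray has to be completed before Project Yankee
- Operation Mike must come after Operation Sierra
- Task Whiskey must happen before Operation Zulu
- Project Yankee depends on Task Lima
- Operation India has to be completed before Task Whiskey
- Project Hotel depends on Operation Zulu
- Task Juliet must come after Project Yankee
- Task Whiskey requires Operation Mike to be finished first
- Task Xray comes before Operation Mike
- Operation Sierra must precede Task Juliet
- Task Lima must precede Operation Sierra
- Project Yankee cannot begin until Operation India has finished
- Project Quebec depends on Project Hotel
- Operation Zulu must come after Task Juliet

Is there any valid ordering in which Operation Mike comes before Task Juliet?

Yes

The constraints leave Operation Mike and Task Juliet unordered relative to each other; nothing requires Task Juliet earlier.
So a valid ordering placing Operation Mike earlier than Task Juliet exists.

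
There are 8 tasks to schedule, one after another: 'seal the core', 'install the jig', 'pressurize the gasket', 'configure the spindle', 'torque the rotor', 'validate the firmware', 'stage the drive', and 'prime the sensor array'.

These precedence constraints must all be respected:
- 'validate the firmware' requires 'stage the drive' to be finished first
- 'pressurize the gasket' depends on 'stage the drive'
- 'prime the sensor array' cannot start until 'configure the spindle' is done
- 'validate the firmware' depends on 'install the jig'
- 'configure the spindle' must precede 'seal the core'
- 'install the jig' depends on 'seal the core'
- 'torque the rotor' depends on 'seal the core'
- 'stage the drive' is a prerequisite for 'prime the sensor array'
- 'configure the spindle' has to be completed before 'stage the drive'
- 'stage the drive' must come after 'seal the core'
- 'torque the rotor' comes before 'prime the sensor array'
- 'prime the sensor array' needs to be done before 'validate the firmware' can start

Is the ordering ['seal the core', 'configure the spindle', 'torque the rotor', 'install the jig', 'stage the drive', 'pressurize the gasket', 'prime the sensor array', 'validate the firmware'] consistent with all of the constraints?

In the proposed order, 'seal the core' appears before 'configure the spindle'.
Since 'configure the spindle' is required before 'seal the core', the ordering is invalid.

No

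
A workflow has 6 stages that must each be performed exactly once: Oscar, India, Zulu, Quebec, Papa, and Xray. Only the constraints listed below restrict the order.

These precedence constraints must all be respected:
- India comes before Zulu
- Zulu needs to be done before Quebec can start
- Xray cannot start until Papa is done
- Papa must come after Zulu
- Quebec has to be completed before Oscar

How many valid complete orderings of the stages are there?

Only India has no prerequisites, so it must go first.
Counting all ways to extend the partial order to a total order gives 6.

6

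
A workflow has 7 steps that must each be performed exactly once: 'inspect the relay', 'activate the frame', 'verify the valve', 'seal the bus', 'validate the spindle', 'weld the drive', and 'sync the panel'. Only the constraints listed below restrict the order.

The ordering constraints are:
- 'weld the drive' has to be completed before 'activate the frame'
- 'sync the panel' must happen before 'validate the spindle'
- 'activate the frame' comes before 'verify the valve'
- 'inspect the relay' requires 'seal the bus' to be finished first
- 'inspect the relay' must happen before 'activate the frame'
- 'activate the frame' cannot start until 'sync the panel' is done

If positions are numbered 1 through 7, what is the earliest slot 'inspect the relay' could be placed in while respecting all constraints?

Working backwards through the constraints from 'inspect the relay', its only required predecessor is 'seal the bus'.
With 1 mandatory predecessor, the earliest 'inspect the relay' can sit is position 1+1 = 2, and placing just that one first achieves it.

2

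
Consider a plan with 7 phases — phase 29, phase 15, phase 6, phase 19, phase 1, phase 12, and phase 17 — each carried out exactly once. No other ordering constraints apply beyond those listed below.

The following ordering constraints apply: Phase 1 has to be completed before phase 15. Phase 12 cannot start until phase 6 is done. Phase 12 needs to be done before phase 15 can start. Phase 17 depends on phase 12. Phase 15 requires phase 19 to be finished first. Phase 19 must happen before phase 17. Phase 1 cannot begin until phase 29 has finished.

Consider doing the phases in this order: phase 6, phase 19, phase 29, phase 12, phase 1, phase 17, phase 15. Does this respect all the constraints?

Checking each listed constraint against this order: for instance, phase 19 is in position 2 and phase 15 in position 7, so that constraint holds — and the remaining constraints check out the same way.

Yes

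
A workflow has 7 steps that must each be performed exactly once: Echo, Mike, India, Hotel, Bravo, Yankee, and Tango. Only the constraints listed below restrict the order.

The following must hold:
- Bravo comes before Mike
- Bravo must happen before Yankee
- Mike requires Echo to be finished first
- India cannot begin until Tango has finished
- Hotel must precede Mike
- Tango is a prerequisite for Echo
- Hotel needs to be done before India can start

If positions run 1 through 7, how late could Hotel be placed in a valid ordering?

5

Every step that must follow Hotel has to come after it. Tracing all chains starting from Hotel, those steps are: Mike, India — 2 in total.
With 2 mandatory successors out of 7 steps total, the latest slot for Hotel is 7−2 = 5, and it's reachable by doing all non-successors before Hotel.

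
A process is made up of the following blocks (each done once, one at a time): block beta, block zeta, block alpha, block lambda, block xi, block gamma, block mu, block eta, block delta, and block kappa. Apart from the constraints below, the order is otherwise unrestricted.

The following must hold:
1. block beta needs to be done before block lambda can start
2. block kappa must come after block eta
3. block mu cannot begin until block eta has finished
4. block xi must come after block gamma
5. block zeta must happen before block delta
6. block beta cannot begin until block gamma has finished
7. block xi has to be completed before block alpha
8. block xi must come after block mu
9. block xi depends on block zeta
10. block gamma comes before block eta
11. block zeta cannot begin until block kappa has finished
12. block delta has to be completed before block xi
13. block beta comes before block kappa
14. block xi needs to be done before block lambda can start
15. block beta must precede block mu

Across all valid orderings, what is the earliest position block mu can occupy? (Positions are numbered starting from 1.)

4

Every block that must precede block mu has to come before it. Tracing all chains that end at block mu, those blocks are: block beta, block gamma, block eta — 3 in total.
So at minimum 3 blocks come before block mu, putting block mu no earlier than position 4. That position is achievable by scheduling exactly those predecessors first.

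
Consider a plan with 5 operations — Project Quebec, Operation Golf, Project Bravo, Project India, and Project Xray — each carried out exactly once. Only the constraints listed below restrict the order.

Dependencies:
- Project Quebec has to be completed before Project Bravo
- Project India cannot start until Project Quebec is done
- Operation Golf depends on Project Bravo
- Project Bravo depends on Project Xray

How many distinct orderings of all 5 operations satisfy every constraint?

2 operations have no prerequisites (Project Quebec, Project Xray), so any of them could come first.
Counting all ways to extend the partial order to a total order gives 7.

7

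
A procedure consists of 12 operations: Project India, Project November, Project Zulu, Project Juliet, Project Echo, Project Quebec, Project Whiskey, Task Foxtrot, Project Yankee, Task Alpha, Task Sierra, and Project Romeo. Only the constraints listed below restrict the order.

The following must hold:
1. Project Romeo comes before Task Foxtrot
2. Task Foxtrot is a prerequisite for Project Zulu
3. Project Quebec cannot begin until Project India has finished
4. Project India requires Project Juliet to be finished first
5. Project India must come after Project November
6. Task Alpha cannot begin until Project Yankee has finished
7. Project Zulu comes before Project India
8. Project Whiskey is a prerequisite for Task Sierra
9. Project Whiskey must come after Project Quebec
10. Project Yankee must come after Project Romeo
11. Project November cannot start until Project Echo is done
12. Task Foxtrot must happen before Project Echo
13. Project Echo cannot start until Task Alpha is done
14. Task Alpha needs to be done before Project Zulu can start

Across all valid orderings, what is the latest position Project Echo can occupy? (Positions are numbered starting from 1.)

Every operation that must follow Project Echo has to come after it. Tracing all chains starting from Project Echo, those operations are: Project India, Project November, Project Quebec, Project Whiskey, Task Sierra — 5 in total.
With 5 mandatory successors out of 12 operations total, the latest slot for Project Echo is 12−5 = 7, and it's reachable by doing all non-successors before Project Echo.

7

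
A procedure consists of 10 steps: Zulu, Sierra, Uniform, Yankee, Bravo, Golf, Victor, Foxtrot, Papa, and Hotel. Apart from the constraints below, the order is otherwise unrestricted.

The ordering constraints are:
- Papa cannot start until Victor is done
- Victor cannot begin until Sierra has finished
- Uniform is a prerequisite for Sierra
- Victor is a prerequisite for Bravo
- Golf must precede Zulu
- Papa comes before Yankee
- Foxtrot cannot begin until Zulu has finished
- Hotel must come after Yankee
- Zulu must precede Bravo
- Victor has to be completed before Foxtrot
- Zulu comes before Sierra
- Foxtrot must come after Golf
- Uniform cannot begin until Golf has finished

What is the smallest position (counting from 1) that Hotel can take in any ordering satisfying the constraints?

The steps that are forced before Hotel, directly or transitively, are Zulu, Sierra, Uniform, Yankee, Golf, Victor, Papa. That's 7 steps.
So at minimum 7 steps come before Hotel, putting Hotel no earlier than position 8. That position is achievable by scheduling exactly those predecessors first.

8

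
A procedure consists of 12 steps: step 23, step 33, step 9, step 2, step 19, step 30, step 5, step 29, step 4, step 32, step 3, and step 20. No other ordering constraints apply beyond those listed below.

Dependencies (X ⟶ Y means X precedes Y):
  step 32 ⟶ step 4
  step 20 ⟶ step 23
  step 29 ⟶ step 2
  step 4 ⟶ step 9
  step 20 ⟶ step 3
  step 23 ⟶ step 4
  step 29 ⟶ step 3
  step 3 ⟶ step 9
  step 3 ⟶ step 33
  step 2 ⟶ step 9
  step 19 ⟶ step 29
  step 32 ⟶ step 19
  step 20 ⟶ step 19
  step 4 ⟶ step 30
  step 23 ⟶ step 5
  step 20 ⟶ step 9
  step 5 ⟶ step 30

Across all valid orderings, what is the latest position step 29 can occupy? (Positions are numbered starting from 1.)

Every step that must follow step 29 has to come after it. Tracing all chains starting from step 29, those steps are: step 33, step 9, step 2, step 3 — 4 in total.
With 4 mandatory successors out of 12 steps total, the latest slot for step 29 is 12−4 = 8, and it's reachable by doing all non-successors before step 29.

8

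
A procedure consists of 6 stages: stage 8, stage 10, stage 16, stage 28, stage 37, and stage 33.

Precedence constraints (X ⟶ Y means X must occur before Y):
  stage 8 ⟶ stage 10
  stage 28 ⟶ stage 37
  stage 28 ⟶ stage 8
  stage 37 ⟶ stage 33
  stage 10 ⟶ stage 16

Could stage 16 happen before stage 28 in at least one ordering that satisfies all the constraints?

There is a dependency chain stage 28 → stage 8 → stage 10 → stage 16, so stage 16 always comes after stage 28.
Hence stage 16 can never be scheduled before stage 28.

No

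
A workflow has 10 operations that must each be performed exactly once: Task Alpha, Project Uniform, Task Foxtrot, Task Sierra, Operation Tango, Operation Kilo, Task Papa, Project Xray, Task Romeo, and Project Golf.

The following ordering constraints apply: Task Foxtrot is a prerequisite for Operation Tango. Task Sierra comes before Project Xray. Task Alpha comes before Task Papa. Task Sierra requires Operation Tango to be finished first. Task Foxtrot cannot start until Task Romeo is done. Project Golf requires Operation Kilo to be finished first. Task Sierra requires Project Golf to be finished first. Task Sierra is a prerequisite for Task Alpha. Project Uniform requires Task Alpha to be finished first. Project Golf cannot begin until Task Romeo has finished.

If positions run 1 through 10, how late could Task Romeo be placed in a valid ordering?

The operations that are forced after Task Romeo, directly or by a chain of constraints, are Task Alpha, Project Uniform, Task Foxtrot, Task Sierra, Operation Tango, Task Papa, Project Xray, Project Golf. That's 8 operations.
With 8 mandatory successors out of 10 operations total, the latest slot for Task Romeo is 10−8 = 2, and it's reachable by doing all non-successors before Task Romeo.

2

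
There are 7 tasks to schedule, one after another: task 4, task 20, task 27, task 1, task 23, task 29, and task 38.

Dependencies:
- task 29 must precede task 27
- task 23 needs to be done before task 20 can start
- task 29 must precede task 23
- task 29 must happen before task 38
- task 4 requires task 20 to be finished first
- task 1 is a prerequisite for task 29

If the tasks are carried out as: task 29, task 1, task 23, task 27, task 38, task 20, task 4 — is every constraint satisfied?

No

In the proposed order, task 29 appears before task 1.
Since task 1 is required before task 29, the ordering is invalid.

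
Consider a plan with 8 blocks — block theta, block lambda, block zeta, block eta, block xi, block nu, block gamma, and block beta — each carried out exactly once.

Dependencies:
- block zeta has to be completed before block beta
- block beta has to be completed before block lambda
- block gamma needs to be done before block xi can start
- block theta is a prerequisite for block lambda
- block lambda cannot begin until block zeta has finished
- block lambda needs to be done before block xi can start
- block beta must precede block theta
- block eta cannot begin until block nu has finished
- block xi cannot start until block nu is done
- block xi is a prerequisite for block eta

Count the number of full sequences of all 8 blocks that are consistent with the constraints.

30

The blocks with no prerequisites are block zeta, block nu, block gamma; any of them can be placed first.
Enumerating by repeatedly choosing an available block (one whose prerequisites are all placed) gives 30 distinct complete orderings.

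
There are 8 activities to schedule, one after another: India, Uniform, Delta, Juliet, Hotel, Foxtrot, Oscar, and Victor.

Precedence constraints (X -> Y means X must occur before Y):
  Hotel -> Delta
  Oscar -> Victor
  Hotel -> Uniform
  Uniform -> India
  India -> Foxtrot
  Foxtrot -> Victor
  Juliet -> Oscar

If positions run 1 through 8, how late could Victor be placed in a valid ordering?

8

Victor has no required successors, so nothing stops it from going last (position 8).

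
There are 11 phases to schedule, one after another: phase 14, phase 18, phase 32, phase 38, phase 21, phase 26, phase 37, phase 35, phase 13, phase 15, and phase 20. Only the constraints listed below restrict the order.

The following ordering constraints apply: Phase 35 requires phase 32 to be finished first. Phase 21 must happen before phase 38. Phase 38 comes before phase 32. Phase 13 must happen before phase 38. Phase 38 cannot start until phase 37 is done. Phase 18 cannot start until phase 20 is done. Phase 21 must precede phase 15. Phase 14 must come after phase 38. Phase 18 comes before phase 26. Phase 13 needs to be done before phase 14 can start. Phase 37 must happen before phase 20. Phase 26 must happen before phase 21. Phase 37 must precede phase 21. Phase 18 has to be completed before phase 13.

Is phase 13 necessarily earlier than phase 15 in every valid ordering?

No

Nothing in the constraints links phase 13 and phase 15; they are unordered relative to each other.
A valid ordering placing phase 15 before phase 13 exists, so the answer is no.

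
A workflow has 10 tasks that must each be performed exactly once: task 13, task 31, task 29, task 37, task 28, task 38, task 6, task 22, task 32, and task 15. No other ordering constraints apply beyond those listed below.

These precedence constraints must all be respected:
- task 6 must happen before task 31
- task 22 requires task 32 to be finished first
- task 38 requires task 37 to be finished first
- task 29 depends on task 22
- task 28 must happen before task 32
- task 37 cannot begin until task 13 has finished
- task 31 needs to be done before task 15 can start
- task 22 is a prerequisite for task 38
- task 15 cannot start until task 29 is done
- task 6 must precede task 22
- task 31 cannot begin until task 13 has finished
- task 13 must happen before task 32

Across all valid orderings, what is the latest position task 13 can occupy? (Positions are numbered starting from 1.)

Every task that must follow task 13 has to come after it. Tracing all chains starting from task 13, those tasks are: task 31, task 29, task 37, task 38, task 22, task 32, task 15 — 7 in total.
So at least 7 tasks follow task 13, putting task 13 no later than position 3. That position is achievable by scheduling everything else first.

3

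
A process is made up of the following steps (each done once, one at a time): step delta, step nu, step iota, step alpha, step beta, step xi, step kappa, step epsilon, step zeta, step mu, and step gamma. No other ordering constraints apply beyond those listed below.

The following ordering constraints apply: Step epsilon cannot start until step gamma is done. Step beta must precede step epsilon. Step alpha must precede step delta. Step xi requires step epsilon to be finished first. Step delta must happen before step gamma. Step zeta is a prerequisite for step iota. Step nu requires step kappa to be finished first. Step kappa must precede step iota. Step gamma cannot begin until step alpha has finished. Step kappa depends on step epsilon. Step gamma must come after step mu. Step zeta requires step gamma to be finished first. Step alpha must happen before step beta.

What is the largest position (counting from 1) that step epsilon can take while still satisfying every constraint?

The steps that are forced after step epsilon, directly or by a chain of constraints, are step nu, step iota, step xi, step kappa. That's 4 steps.
With 4 mandatory successors out of 11 steps total, the latest slot for step epsilon is 11−4 = 7, and it's reachable by doing all non-successors before step epsilon.

7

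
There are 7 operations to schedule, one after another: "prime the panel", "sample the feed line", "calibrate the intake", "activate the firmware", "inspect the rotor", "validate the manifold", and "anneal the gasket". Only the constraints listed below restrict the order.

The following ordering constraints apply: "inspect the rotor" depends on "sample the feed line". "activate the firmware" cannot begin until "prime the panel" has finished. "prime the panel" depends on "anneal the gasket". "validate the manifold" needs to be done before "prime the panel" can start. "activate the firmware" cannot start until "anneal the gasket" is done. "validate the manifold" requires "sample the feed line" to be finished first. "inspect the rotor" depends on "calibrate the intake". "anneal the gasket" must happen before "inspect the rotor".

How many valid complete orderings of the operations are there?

The operations with no prerequisites are "sample the feed line", "calibrate the intake", "anneal the gasket"; any of them can be placed first.
Systematically extending each partial ordering one operation at a time and counting, there are 51 complete orderings.

51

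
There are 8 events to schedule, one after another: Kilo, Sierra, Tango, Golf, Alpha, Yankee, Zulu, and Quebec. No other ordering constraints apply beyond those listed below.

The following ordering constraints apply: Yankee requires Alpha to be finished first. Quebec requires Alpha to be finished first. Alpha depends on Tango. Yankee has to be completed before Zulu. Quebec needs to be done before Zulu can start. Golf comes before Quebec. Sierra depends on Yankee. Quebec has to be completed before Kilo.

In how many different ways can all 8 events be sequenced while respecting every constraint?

58

2 events have no prerequisites (Tango, Golf), so any of them could come first.
Counting all ways to extend the partial order to a total order gives 58.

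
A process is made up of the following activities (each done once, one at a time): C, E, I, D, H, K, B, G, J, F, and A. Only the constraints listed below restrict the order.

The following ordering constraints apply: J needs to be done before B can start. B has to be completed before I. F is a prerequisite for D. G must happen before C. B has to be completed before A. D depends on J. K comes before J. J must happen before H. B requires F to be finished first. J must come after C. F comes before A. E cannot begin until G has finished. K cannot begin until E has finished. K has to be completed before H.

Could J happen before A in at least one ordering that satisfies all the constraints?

J is actually forced before A by the constraints, so certainly some valid ordering has J first.

Yes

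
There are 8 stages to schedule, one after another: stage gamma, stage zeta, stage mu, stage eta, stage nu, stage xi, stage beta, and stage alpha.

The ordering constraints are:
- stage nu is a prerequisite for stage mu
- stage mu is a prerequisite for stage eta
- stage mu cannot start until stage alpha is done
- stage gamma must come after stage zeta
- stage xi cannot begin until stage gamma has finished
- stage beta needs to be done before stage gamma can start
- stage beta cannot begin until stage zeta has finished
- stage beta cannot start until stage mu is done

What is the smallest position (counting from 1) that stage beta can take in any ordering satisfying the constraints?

5

Every stage that must precede stage beta has to come before it. Tracing all chains that end at stage beta, those stages are: stage zeta, stage mu, stage nu, stage alpha — 4 in total.
With 4 mandatory predecessors, the earliest stage beta can sit is position 4+1 = 5, and placing just those 4 first achieves it.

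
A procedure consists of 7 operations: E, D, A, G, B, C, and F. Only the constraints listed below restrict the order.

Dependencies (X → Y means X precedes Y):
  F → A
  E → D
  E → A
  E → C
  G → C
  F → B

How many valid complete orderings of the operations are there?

298

The operations with no prerequisites are E, G, F; any of them can be placed first.
Systematically extending each partial ordering one operation at a time and counting, there are 298 complete orderings.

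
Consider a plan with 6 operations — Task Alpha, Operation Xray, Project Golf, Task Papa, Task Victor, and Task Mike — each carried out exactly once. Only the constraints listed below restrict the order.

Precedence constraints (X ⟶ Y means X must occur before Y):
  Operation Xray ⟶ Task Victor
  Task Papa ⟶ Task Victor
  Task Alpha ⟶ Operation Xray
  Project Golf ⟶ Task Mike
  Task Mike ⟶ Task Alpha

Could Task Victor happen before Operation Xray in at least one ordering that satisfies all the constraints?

Following Operation Xray → Task Victor, Operation Xray must precede Task Victor in every valid ordering.
Hence Task Victor can never be scheduled before Operation Xray.

No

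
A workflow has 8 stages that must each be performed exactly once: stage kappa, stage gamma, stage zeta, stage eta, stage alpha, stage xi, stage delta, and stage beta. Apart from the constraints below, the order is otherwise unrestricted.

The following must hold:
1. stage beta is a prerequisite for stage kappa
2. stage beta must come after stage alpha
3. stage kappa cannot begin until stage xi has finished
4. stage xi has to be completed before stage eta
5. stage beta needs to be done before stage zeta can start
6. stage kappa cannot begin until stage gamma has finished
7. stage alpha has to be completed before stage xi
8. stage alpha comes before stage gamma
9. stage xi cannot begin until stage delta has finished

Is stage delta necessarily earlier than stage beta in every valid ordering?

No

No chain of constraints connects stage delta to stage beta in either direction.
So stage delta can come before stage beta or after — it is not forced.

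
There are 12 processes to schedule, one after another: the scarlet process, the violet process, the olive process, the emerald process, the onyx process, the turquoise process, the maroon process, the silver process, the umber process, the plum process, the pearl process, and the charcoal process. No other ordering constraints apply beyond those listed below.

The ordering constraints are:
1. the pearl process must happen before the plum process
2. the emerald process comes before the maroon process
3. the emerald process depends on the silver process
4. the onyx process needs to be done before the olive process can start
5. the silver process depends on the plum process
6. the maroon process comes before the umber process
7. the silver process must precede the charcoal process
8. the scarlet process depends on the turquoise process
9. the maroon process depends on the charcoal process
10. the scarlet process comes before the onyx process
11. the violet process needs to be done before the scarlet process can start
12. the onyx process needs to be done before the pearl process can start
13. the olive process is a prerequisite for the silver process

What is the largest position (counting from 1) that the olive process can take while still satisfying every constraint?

The processes that are forced after the olive process, directly or by a chain of constraints, are the emerald process, the maroon process, the silver process, the umber process, the charcoal process. That's 5 processes.
So at least 5 processes follow the olive process, putting the olive process no later than position 7. That position is achievable by scheduling everything else first.

7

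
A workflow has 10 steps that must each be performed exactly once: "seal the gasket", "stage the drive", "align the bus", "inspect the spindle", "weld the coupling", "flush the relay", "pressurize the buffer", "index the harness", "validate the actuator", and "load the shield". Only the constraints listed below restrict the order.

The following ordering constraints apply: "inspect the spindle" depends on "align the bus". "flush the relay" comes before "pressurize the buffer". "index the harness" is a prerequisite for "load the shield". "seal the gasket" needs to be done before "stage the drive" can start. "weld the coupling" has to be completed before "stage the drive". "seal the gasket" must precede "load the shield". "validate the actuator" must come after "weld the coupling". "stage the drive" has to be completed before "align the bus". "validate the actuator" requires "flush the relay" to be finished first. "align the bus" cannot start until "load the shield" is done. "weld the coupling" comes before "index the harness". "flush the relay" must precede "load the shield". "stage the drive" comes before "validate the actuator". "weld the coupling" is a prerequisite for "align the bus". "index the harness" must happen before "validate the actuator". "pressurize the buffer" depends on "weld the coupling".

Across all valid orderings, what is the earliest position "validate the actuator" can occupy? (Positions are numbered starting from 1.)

6

Working backwards through the constraints from "validate the actuator", its full set of required predecessors is "seal the gasket", "stage the drive", "weld the coupling", "flush the relay", "index the harness" — 5 of them.
So at minimum 5 steps come before "validate the actuator", putting "validate the actuator" no earlier than position 6. That position is achievable by scheduling exactly those predecessors first.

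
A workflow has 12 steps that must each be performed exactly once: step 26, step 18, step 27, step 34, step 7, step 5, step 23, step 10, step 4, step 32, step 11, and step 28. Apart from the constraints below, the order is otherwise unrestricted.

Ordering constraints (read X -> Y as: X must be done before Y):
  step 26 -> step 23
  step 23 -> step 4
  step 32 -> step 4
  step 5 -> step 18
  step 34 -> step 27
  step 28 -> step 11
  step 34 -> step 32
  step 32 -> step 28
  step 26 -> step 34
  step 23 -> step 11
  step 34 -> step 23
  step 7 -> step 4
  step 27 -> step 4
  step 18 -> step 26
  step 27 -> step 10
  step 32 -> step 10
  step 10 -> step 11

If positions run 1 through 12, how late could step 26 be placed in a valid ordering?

4

The steps that are forced after step 26, directly or by a chain of constraints, are step 27, step 34, step 23, step 10, step 4, step 32, step 11, step 28. That's 8 steps.
So at least 8 steps follow step 26, putting step 26 no later than position 4. That position is achievable by scheduling everything else first.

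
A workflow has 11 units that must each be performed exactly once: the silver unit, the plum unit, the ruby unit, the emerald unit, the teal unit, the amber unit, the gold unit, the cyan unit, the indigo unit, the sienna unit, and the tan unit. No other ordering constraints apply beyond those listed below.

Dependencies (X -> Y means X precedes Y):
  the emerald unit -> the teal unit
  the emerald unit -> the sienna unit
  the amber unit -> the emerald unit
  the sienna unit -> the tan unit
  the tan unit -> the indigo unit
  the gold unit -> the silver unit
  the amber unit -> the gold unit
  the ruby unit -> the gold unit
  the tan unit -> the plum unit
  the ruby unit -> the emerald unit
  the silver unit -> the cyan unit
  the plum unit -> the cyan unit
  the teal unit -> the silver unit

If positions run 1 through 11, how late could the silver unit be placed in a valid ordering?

10

The only unit forced after the silver unit (directly or by a chain) is the cyan unit.
With 1 mandatory successor out of 11 units total, the latest slot for the silver unit is 11−1 = 10, and it's reachable by doing all non-successors before the silver unit.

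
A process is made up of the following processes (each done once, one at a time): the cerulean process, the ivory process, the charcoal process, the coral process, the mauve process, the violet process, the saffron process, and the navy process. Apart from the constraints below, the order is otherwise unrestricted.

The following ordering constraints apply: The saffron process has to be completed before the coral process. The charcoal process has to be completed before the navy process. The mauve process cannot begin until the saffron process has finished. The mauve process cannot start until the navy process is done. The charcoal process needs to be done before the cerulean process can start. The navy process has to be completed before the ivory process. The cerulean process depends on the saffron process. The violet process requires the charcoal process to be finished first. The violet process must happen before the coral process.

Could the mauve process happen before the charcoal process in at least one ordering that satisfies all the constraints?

No

There is a dependency chain the charcoal process → the navy process → the mauve process, so the mauve process always comes after the charcoal process.
So no valid ordering can have the mauve process before the charcoal process.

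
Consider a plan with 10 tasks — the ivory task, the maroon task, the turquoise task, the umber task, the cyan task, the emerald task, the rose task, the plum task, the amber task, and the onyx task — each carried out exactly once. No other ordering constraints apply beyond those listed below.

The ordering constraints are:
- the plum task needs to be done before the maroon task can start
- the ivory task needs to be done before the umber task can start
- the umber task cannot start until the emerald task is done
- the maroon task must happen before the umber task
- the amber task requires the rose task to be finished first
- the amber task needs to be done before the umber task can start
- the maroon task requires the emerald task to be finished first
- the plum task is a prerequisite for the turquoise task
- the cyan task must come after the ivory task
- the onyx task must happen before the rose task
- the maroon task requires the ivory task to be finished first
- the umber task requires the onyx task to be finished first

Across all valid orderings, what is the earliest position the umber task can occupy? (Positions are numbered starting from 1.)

8

Working backwards through the constraints from the umber task, its full set of required predecessors is the ivory task, the maroon task, the emerald task, the rose task, the plum task, the amber task, the onyx task — 7 of them.
So at minimum 7 tasks come before the umber task, putting the umber task no earlier than position 8. That position is achievable by scheduling exactly those predecessors first.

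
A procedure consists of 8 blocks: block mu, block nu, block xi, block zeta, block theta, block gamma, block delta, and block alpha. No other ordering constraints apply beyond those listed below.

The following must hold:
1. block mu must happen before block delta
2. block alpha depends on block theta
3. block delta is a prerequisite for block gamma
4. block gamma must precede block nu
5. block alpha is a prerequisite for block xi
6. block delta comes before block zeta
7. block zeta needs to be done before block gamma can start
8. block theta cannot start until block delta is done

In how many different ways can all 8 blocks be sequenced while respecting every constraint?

Block mu is the only block with nothing required before it, so every ordering starts there.
Counting all ways to extend the partial order to a total order gives 20.

20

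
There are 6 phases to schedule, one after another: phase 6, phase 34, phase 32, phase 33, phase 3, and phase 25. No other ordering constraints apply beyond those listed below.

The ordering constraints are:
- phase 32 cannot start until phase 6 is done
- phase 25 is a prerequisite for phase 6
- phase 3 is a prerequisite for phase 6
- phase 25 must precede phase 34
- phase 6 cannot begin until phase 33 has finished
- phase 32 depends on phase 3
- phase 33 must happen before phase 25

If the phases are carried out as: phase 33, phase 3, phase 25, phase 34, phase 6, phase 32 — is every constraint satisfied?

Yes

Every stated constraint is respected: phase 33 sits at position 1, ahead of phase 6 at position 5, and each of the other listed pairs likewise has the predecessor earlier in the sequence.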